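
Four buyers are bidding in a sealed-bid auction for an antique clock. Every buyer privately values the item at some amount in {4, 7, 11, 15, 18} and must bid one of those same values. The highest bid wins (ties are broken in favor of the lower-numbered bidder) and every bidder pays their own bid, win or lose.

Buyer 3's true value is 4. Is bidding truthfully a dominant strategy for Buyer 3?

Consider the case where Buyer 1 bids 4, Buyer 2 bids 4 and Buyer 4 bids 4.
Truthful bid 4: loses but pays 4, utility -4.
Bid 7 instead: wins, pays 7, utility 4 - 7 = -3.
Since -3 > -4, bidding 7 is strictly better here, so truthful bidding is not dominant.

No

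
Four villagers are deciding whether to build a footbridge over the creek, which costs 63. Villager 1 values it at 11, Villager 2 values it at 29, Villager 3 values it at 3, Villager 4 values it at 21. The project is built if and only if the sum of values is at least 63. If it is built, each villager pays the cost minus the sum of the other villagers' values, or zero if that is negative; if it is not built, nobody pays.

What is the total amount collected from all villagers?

60

Total value 64 ≥ cost 63, so it is built.
Villager 1: others sum to 53; max(0, 63 - 53) = 10.
Villager 2: others sum to 35; max(0, 63 - 35) = 28.
Villager 3: others sum to 61; max(0, 63 - 61) = 2.
Villager 4: others sum to 43; max(0, 63 - 43) = 20.
Total collected = 10 + 28 + 2 + 20 = 60.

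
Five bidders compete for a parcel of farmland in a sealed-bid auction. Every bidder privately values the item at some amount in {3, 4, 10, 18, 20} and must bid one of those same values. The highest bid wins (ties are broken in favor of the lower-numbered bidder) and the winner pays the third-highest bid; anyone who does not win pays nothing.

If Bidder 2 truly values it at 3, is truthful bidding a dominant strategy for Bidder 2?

Check each profile of the others' bids and compare truth against every alternative bid.
Others bid (3, 3, 4, 4): truth gives 0, best alternative gives -1.
Others bid (3, 4, 3, 4): truth gives 0, best alternative gives -1.
Others bid (3, 4, 4, 3): truth gives 0, best alternative gives -1.
Others bid (3, 4, 4, 4): truth gives 0, best alternative gives -1.
Others bid (3, 3, 3, 3): truth gives 0, best alternative gives 0.
Others bid (3, 3, 3, 4): truth gives 0, best alternative gives 0.
(Remaining 619 profiles checked similarly; truth is weakly best in each.)
In every case the truthful bid is at least as good as any alternative, so it is a dominant strategy.

Yes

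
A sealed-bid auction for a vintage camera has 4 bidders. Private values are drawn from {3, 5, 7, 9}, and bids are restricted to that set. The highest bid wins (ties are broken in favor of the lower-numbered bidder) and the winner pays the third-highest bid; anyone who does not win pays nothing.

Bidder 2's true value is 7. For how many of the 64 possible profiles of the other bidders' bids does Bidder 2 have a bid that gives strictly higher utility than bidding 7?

12

Others bid (3, 3, 9): truth gives 0; bid 9 gives 4 > 0. Violating.
Others bid (3, 5, 9): truth gives 0; bid 9 gives 2 > 0. Violating.
Others bid (3, 9, 3): truth gives 0; bid 9 gives 4 > 0. Violating.
Others bid (3, 9, 5): truth gives 0; bid 9 gives 2 > 0. Violating.
Others bid (3, 3, 3): truth gives 4; no alternative beats it.
Others bid (3, 3, 5): truth gives 4; no alternative beats it.
(Checking all 64 profiles: 12 have a profitable deviation, 52 do not.)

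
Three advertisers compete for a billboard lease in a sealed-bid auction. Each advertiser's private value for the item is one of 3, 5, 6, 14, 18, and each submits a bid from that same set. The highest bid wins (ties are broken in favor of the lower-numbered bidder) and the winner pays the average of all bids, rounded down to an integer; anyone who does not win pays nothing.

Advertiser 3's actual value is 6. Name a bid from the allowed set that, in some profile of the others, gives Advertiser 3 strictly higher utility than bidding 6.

5

Suppose Advertiser 1 bids 3 and Advertiser 2 bids 3.
Bid 6: wins, pays 4, utility 6 - 4 = 2.
Bid 5: wins, pays 3, utility 6 - 3 = 3.
So bidding 5 beats truth here (3 > 2).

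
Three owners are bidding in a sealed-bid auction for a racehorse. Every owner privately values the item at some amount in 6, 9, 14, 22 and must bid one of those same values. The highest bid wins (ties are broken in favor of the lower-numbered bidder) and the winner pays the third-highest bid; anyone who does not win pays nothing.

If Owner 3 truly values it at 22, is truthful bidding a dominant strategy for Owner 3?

Yes

Check each profile of the others' bids and compare truth against every alternative bid.
Others bid (6, 14): truth gives 16, best alternative gives 0.
Others bid (14, 6): truth gives 16, best alternative gives 0.
Others bid (9, 14): truth gives 13, best alternative gives 0.
Others bid (14, 9): truth gives 13, best alternative gives 0.
Others bid (14, 14): truth gives 8, best alternative gives 0.
Others bid (6, 6): truth gives 16, best alternative gives 16.
(Remaining 10 profiles checked similarly; truth is weakly best in each.)
In every case the truthful bid is at least as good as any alternative, so it is a dominant strategy.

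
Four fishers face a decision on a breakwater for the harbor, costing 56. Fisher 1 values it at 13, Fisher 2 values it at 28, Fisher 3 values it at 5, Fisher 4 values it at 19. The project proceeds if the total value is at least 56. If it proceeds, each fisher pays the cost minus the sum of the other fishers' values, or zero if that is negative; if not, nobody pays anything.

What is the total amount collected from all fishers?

Total value 65 ≥ cost 56, so it is built.
Fisher 1: others sum to 52; max(0, 56 - 52) = 4.
Fisher 2: others sum to 37; max(0, 56 - 37) = 19.
Fisher 3: others sum to 60; max(0, 56 - 60) = 0.
Fisher 4: others sum to 46; max(0, 56 - 46) = 10.
Total collected = 4 + 19 + 0 + 10 = 33.

33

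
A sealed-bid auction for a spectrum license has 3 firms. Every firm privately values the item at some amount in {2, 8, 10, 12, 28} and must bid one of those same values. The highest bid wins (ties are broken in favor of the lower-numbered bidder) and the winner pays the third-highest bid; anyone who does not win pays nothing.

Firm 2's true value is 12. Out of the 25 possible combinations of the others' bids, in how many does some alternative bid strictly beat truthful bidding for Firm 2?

6

Others bid (2, 28): truth gives 0; bid 28 gives 10 > 0. Violating.
Others bid (8, 28): truth gives 0; bid 28 gives 4 > 0. Violating.
Others bid (10, 28): truth gives 0; bid 28 gives 2 > 0. Violating.
Others bid (12, 2): truth gives 0; bid 28 gives 10 > 0. Violating.
Others bid (2, 2): truth gives 10; no alternative beats it.
Others bid (2, 8): truth gives 10; no alternative beats it.
(Checking all 25 profiles: 6 have a profitable deviation, 19 do not.)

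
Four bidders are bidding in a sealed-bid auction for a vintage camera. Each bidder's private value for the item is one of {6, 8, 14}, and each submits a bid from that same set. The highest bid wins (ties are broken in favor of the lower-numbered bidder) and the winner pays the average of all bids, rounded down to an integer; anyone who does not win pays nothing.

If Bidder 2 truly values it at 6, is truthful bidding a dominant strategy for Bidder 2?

Yes

Check each profile of the others' bids and compare truth against every alternative bid.
Others bid (6, 6, 8): truth gives 0, best alternative gives -1.
Others bid (6, 8, 6): truth gives 0, best alternative gives -1.
Others bid (6, 8, 8): truth gives 0, best alternative gives -1.
Others bid (6, 6, 6): truth gives 0, best alternative gives 0.
Others bid (6, 6, 14): truth gives 0, best alternative gives 0.
Others bid (6, 8, 14): truth gives 0, best alternative gives 0.
(Remaining 21 profiles checked similarly; truth is weakly best in each.)
In every case the truthful bid is at least as good as any alternative, so it is a dominant strategy.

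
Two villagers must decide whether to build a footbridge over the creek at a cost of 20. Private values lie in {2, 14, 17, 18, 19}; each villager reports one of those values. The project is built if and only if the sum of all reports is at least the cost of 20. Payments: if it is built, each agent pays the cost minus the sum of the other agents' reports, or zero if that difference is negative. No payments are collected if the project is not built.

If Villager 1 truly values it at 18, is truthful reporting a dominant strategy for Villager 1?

Check each profile of the others' reports and compare truth against every alternative report.
Others report (19): truth gives 17, best alternative gives 17.
Others report (18): truth gives 16, best alternative gives 16.
Others report (17): truth gives 15, best alternative gives 15.
Others report (14): truth gives 12, best alternative gives 12.
Others report (2): truth gives 0, best alternative gives 0.
In every case the truthful report is at least as good as any alternative, so it is a dominant strategy.

Yes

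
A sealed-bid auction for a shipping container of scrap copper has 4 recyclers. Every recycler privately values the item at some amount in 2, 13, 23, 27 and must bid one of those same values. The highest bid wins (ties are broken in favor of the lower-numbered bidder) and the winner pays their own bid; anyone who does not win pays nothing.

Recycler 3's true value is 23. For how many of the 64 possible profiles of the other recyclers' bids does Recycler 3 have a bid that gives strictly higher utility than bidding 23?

Others bid (2, 2, 2): truth gives 0; bid 13 gives 10 > 0. Violating.
Others bid (2, 2, 13): truth gives 0; bid 13 gives 10 > 0. Violating.
Others bid (2, 2, 23): truth gives 0; no alternative beats it.
Others bid (2, 2, 27): truth gives 0; no alternative beats it.
(Checking all 64 profiles: 2 have a profitable deviation, 62 do not.)

2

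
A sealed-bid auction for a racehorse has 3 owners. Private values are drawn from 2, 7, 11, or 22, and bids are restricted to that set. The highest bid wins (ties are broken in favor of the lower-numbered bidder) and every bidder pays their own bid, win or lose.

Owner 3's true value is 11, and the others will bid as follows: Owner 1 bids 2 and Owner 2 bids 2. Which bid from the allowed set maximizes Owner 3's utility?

Bid 2: loses but pays 2, utility -2.
Bid 7: wins, pays 7, utility 11 - 7 = 4.
Bid 11: wins, pays 11, utility 11 - 11 = 0.
Bid 22: wins, pays 22, utility 11 - 22 = -11.
The best choice is 7 with utility 4.

7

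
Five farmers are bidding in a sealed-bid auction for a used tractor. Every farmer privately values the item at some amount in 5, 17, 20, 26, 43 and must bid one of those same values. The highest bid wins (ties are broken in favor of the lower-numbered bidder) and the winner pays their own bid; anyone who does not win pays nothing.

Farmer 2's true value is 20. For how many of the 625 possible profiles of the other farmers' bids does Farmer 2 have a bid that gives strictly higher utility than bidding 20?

Others bid (5, 5, 5, 5): truth gives 0; bid 17 gives 3 > 0. Violating.
Others bid (5, 5, 5, 17): truth gives 0; bid 17 gives 3 > 0. Violating.
Others bid (5, 5, 17, 5): truth gives 0; bid 17 gives 3 > 0. Violating.
Others bid (5, 5, 17, 17): truth gives 0; bid 17 gives 3 > 0. Violating.
Others bid (5, 5, 5, 20): truth gives 0; no alternative beats it.
Others bid (5, 5, 5, 26): truth gives 0; no alternative beats it.
(Checking all 625 profiles: 8 have a profitable deviation, 617 do not.)

8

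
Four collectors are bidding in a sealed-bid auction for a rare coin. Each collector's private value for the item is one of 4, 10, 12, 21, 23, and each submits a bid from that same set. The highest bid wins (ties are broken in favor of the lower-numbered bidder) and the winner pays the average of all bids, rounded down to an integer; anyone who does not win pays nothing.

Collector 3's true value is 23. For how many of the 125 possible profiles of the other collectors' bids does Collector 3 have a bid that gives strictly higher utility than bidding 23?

Others bid (4, 4, 4): truth gives 15; bid 10 gives 18 > 15. Violating.
Others bid (4, 4, 10): truth gives 13; bid 10 gives 16 > 13. Violating.
Others bid (4, 4, 12): truth gives 13; bid 12 gives 15 > 13. Violating.
Others bid (4, 4, 21): truth gives 10; bid 21 gives 11 > 10. Violating.
Others bid (4, 4, 23): truth gives 10; no alternative beats it.
Others bid (4, 10, 21): truth gives 9; no alternative beats it.
(Checking all 125 profiles: 24 have a profitable deviation, 101 do not.)

24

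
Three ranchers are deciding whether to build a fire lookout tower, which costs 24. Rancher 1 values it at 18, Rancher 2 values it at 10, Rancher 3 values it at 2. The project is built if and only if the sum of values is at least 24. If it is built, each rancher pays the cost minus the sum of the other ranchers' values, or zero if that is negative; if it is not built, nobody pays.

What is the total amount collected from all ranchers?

Total value 30 ≥ cost 24, so it is built.
Rancher 1: others sum to 12; max(0, 24 - 12) = 12.
Rancher 2: others sum to 20; max(0, 24 - 20) = 4.
Rancher 3: others sum to 28; max(0, 24 - 28) = 0.
Total collected = 12 + 4 + 0 = 16.

16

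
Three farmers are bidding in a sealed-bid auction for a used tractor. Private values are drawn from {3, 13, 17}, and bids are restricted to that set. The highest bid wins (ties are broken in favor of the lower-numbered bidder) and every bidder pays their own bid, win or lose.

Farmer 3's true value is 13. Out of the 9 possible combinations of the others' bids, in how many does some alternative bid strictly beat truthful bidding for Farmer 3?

Others bid (3, 13): truth gives -13; bid 3 gives -3 > -13. Violating.
Others bid (3, 17): truth gives -13; bid 3 gives -3 > -13. Violating.
Others bid (13, 3): truth gives -13; bid 3 gives -3 > -13. Violating.
Others bid (13, 13): truth gives -13; bid 3 gives -3 > -13. Violating.
Others bid (3, 3): truth gives 0; no alternative beats it.
(Checking all 9 profiles: 8 have a profitable deviation, 1 does not.)

8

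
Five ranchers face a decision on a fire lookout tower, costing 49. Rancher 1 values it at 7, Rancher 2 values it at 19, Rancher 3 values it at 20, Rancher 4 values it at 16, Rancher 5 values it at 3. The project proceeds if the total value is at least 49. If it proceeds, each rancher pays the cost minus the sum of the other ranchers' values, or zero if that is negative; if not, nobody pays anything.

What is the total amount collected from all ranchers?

Total value 65 ≥ cost 49, so it is built.
Rancher 1: others sum to 58; max(0, 49 - 58) = 0.
Rancher 2: others sum to 46; max(0, 49 - 46) = 3.
Rancher 3: others sum to 45; max(0, 49 - 45) = 4.
Rancher 4: others sum to 49; max(0, 49 - 49) = 0.
Rancher 5: others sum to 62; max(0, 49 - 62) = 0.
Total collected = 0 + 3 + 4 + 0 + 0 = 7.

7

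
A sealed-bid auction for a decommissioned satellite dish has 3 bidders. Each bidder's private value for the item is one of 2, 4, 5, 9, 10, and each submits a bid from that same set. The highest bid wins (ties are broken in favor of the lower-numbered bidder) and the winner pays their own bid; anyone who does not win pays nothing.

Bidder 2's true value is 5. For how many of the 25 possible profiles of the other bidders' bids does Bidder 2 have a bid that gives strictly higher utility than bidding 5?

Others bid (2, 2): truth gives 0; bid 4 gives 1 > 0. Violating.
Others bid (2, 4): truth gives 0; bid 4 gives 1 > 0. Violating.
Others bid (2, 5): truth gives 0; no alternative beats it.
Others bid (2, 9): truth gives 0; no alternative beats it.
(Checking all 25 profiles: 2 have a profitable deviation, 23 do not.)

2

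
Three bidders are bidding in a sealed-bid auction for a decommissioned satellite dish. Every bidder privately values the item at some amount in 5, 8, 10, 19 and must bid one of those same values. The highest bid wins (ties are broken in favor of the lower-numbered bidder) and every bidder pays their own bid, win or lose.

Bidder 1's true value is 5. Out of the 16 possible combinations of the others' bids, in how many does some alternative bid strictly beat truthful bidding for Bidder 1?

Others bid (5, 8): truth gives -5; bid 8 gives -3 > -5. Violating.
Others bid (8, 5): truth gives -5; bid 8 gives -3 > -5. Violating.
Others bid (8, 8): truth gives -5; bid 8 gives -3 > -5. Violating.
Others bid (5, 5): truth gives 0; no alternative beats it.
Others bid (5, 10): truth gives -5; no alternative beats it.
(Checking all 16 profiles: 3 have a profitable deviation, 13 do not.)

3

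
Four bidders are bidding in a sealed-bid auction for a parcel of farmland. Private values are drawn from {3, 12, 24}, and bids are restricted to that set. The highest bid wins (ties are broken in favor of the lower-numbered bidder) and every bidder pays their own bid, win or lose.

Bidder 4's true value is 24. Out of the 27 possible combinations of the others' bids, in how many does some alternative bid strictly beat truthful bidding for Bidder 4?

20

Others bid (3, 3, 3): truth gives 0; bid 12 gives 12 > 0. Violating.
Others bid (3, 3, 24): truth gives -24; bid 3 gives -3 > -24. Violating.
Others bid (3, 12, 24): truth gives -24; bid 3 gives -3 > -24. Violating.
Others bid (3, 24, 3): truth gives -24; bid 3 gives -3 > -24. Violating.
Others bid (3, 3, 12): truth gives 0; no alternative beats it.
Others bid (3, 12, 3): truth gives 0; no alternative beats it.
(Checking all 27 profiles: 20 have a profitable deviation, 7 do not.)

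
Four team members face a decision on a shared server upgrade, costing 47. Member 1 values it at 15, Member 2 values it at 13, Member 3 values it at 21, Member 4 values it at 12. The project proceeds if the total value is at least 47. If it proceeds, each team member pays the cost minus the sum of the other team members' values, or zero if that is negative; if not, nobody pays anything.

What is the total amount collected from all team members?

Total value 61 ≥ cost 47, so it is built.
Member 1: others sum to 46; max(0, 47 - 46) = 1.
Member 2: others sum to 48; max(0, 47 - 48) = 0.
Member 3: others sum to 40; max(0, 47 - 40) = 7.
Member 4: others sum to 49; max(0, 47 - 49) = 0.
Total collected = 1 + 0 + 7 + 0 = 8.

8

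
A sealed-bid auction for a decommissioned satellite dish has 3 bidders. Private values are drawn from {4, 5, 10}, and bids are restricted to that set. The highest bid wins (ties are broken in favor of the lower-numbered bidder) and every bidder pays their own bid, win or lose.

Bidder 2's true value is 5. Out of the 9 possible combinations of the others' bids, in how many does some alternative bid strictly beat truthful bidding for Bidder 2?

7

Others bid (4, 10): truth gives -5; bid 4 gives -4 > -5. Violating.
Others bid (5, 4): truth gives -5; bid 4 gives -4 > -5. Violating.
Others bid (5, 5): truth gives -5; bid 4 gives -4 > -5. Violating.
Others bid (5, 10): truth gives -5; bid 4 gives -4 > -5. Violating.
Others bid (4, 4): truth gives 0; no alternative beats it.
Others bid (4, 5): truth gives 0; no alternative beats it.
(Checking all 9 profiles: 7 have a profitable deviation, 2 do not.)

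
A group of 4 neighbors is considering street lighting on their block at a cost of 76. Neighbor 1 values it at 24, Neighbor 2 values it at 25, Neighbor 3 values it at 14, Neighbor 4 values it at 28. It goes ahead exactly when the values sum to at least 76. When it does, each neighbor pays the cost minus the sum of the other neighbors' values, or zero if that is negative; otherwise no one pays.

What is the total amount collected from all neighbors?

Total value 91 ≥ cost 76, so it is built.
Neighbor 1: others sum to 67; max(0, 76 - 67) = 9.
Neighbor 2: others sum to 66; max(0, 76 - 66) = 10.
Neighbor 3: others sum to 77; max(0, 76 - 77) = 0.
Neighbor 4: others sum to 63; max(0, 76 - 63) = 13.
Total collected = 9 + 10 + 0 + 13 = 32.

32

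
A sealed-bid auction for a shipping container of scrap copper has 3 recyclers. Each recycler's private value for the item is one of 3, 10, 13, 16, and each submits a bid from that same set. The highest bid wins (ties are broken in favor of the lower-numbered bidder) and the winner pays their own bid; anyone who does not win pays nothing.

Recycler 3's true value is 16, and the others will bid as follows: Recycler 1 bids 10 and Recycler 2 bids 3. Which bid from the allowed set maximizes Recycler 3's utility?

13

Bid 3: loses, pays 0, utility 0.
Bid 10: loses, pays 0, utility 0.
Bid 13: wins, pays 13, utility 16 - 13 = 3.
Bid 16: wins, pays 16, utility 16 - 16 = 0.
The best choice is 13 with utility 3.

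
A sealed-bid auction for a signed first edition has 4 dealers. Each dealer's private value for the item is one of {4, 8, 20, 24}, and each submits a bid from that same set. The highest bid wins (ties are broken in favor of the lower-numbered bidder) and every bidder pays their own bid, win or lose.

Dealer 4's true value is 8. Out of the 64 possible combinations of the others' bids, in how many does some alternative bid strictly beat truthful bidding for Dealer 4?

63

Others bid (4, 4, 8): truth gives -8; bid 4 gives -4 > -8. Violating.
Others bid (4, 4, 20): truth gives -8; bid 4 gives -4 > -8. Violating.
Others bid (4, 4, 24): truth gives -8; bid 4 gives -4 > -8. Violating.
Others bid (4, 8, 4): truth gives -8; bid 4 gives -4 > -8. Violating.
Others bid (4, 4, 4): truth gives 0; no alternative beats it.
(Checking all 64 profiles: 63 have a profitable deviation, 1 does not.)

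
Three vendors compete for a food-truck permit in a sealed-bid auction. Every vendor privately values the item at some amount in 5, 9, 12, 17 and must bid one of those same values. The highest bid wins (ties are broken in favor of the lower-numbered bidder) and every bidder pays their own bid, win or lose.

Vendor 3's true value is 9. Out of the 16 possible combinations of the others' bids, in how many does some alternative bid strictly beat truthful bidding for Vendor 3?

15

Others bid (5, 9): truth gives -9; bid 12 gives -3 > -9. Violating.
Others bid (5, 12): truth gives -9; bid 5 gives -5 > -9. Violating.
Others bid (5, 17): truth gives -9; bid 5 gives -5 > -9. Violating.
Others bid (9, 5): truth gives -9; bid 12 gives -3 > -9. Violating.
Others bid (5, 5): truth gives 0; no alternative beats it.
(Checking all 16 profiles: 15 have a profitable deviation, 1 does not.)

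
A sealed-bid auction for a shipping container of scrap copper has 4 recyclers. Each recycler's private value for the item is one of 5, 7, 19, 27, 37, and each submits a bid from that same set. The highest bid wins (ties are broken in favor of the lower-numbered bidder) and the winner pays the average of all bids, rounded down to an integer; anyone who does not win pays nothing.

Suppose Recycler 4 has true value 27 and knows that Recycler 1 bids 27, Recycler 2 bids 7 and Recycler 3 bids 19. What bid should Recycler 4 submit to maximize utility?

Bid 5: loses, pays 0, utility 0.
Bid 7: loses, pays 0, utility 0.
Bid 19: loses, pays 0, utility 0.
Bid 27: loses, pays 0, utility 0.
Bid 37: wins, pays 22, utility 27 - 22 = 5.
The best choice is 37 with utility 5.

37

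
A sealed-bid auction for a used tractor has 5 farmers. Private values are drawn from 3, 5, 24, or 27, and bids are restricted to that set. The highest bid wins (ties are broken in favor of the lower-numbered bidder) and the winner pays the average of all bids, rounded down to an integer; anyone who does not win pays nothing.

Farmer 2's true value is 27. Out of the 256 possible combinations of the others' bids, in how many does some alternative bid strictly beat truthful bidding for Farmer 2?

35

Others bid (3, 3, 3, 3): truth gives 20; bid 5 gives 24 > 20. Violating.
Others bid (3, 3, 3, 5): truth gives 19; bid 5 gives 24 > 19. Violating.
Others bid (3, 3, 3, 24): truth gives 15; bid 24 gives 16 > 15. Violating.
Others bid (3, 3, 5, 3): truth gives 19; bid 5 gives 24 > 19. Violating.
Others bid (3, 3, 3, 27): truth gives 15; no alternative beats it.
Others bid (3, 3, 5, 27): truth gives 14; no alternative beats it.
(Checking all 256 profiles: 35 have a profitable deviation, 221 do not.)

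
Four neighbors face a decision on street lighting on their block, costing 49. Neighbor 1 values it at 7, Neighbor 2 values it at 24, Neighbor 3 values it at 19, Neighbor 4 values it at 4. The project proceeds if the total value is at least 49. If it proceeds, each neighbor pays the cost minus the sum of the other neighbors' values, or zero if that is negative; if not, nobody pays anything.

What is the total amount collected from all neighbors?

Total value 54 ≥ cost 49, so it is built.
Neighbor 1: others sum to 47; max(0, 49 - 47) = 2.
Neighbor 2: others sum to 30; max(0, 49 - 30) = 19.
Neighbor 3: others sum to 35; max(0, 49 - 35) = 14.
Neighbor 4: others sum to 50; max(0, 49 - 50) = 0.
Total collected = 2 + 19 + 14 + 0 = 35.

35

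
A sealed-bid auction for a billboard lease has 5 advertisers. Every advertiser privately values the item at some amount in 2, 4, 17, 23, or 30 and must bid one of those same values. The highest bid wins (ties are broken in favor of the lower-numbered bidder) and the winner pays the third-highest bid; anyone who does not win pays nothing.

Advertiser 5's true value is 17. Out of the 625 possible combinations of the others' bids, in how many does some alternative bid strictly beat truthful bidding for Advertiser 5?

64

Others bid (2, 2, 2, 17): truth gives 0; bid 23 gives 15 > 0. Violating.
Others bid (2, 2, 2, 23): truth gives 0; bid 30 gives 15 > 0. Violating.
Others bid (2, 2, 4, 17): truth gives 0; bid 23 gives 13 > 0. Violating.
Others bid (2, 2, 4, 23): truth gives 0; bid 30 gives 13 > 0. Violating.
Others bid (2, 2, 2, 2): truth gives 15; no alternative beats it.
Others bid (2, 2, 2, 4): truth gives 15; no alternative beats it.
(Checking all 625 profiles: 64 have a profitable deviation, 561 do not.)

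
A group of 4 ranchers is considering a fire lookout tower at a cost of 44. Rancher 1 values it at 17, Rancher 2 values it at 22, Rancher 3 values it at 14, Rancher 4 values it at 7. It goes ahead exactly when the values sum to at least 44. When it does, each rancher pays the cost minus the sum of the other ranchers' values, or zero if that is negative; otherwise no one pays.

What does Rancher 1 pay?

Total value 60 ≥ cost 44, so the project is built.
The other ranchers' values sum to 43.
Cost minus that sum is 44 - 43 = 1.

1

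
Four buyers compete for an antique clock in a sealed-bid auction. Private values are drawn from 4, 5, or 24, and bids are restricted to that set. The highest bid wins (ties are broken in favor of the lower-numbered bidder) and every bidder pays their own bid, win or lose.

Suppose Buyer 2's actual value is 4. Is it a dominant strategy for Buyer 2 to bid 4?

No

Consider the case where Buyer 1 bids 4, Buyer 3 bids 4 and Buyer 4 bids 4.
Truthful bid 4: loses but pays 4, utility -4.
Bid 5 instead: wins, pays 5, utility 4 - 5 = -1.
Since -1 > -4, bidding 5 is strictly better here, so truthful bidding is not dominant.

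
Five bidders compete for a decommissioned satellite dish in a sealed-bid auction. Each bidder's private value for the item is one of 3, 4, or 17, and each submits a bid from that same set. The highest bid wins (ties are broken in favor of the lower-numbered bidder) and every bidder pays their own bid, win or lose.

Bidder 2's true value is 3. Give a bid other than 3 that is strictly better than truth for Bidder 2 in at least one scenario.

Suppose Bidder 1 bids 3, Bidder 3 bids 3, Bidder 4 bids 3 and Bidder 5 bids 3.
Bid 3: loses but pays 3, utility -3.
Bid 4: wins, pays 4, utility 3 - 4 = -1.
So bidding 4 beats truth here (-1 > -3).

4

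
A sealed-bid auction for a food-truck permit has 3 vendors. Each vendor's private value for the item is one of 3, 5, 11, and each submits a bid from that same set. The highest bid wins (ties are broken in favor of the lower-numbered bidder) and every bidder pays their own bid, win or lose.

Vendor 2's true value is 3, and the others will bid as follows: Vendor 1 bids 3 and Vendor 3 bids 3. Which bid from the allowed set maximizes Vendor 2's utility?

Bid 3: loses but pays 3, utility -3.
Bid 5: wins, pays 5, utility 3 - 5 = -2.
Bid 11: wins, pays 11, utility 3 - 11 = -8.
The best choice is 5 with utility -2.

5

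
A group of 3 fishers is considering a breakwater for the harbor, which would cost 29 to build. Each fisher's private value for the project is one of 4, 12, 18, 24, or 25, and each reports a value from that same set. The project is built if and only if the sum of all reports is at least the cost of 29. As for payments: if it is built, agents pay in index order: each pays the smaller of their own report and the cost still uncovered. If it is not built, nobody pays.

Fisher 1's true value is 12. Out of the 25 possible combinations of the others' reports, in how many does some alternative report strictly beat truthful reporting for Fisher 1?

19

Others report (4, 24): truth gives 0; report 4 gives 8 > 0. Violating.
Others report (4, 25): truth gives 0; report 4 gives 8 > 0. Violating.
Others report (12, 18): truth gives 0; report 4 gives 8 > 0. Violating.
Others report (12, 24): truth gives 0; report 4 gives 8 > 0. Violating.
Others report (4, 4): truth gives 0; no alternative beats it.
Others report (4, 12): truth gives 0; no alternative beats it.
(Checking all 25 profiles: 19 have a profitable deviation, 6 do not.)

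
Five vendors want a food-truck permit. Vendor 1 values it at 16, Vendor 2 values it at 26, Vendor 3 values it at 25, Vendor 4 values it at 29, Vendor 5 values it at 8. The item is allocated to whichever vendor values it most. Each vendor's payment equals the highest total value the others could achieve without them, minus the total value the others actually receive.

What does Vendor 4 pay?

Vendor 4 has the highest value and receives the item.
Without Vendor 4, the item would go to the next-highest value, 26, so the others could achieve 26.
With Vendor 4 present and winning, the others receive nothing, so their total is 0.
Payment = 26 - 0 = 26.

26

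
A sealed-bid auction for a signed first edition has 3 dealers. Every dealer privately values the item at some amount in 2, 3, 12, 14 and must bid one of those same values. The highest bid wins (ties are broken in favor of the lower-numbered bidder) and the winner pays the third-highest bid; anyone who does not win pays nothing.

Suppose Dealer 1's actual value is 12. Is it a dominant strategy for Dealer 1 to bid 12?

No

Consider the case where Dealer 2 bids 2 and Dealer 3 bids 14.
Truthful bid 12: loses, pays 0, utility 0.
Bid 14 instead: wins, pays 2, utility 12 - 2 = 10.
Since 10 > 0, bidding 14 is strictly better here, so truthful bidding is not dominant.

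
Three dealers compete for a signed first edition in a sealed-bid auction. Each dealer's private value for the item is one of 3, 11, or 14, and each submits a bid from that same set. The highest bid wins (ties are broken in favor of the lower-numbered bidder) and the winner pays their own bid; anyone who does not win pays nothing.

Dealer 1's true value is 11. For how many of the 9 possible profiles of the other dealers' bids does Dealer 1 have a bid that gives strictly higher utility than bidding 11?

Others bid (3, 3): truth gives 0; bid 3 gives 8 > 0. Violating.
Others bid (3, 11): truth gives 0; no alternative beats it.
Others bid (3, 14): truth gives 0; no alternative beats it.
(Checking all 9 profiles: 1 has a profitable deviation, 8 do not.)

1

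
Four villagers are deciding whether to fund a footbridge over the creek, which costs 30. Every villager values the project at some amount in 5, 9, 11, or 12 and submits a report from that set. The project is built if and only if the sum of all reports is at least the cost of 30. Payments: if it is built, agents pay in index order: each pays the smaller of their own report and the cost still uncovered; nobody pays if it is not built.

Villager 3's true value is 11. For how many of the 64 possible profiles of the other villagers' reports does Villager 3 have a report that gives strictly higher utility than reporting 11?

Others report (5, 5, 11): truth gives 0; report 9 gives 2 > 0. Violating.
Others report (5, 5, 12): truth gives 0; report 9 gives 2 > 0. Violating.
Others report (5, 9, 9): truth gives 0; report 9 gives 2 > 0. Violating.
Others report (5, 9, 11): truth gives 0; report 5 gives 6 > 0. Violating.
Others report (5, 5, 5): truth gives 0; no alternative beats it.
Others report (5, 5, 9): truth gives 0; no alternative beats it.
(Checking all 64 profiles: 60 have a profitable deviation, 4 do not.)

60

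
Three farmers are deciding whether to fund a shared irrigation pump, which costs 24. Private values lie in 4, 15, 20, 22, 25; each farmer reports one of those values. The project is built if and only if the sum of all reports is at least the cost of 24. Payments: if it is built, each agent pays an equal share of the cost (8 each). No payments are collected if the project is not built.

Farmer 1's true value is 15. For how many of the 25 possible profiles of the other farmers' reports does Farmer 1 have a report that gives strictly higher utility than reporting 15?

Others report (4, 4): truth gives 0; report 20 gives 7 > 0. Violating.
Others report (4, 15): truth gives 7; no alternative beats it.
Others report (4, 20): truth gives 7; no alternative beats it.
(Checking all 25 profiles: 1 has a profitable deviation, 24 do not.)

1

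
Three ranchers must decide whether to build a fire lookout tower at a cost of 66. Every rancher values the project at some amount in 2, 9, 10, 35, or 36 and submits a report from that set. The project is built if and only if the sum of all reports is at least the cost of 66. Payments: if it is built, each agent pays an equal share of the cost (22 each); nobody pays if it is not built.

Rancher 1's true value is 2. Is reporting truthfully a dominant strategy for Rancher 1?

Yes

Check each profile of the others' reports and compare truth against every alternative report.
Others report (35, 35): truth gives -20, best alternative gives -20.
Others report (35, 36): truth gives -20, best alternative gives -20.
Others report (36, 35): truth gives -20, best alternative gives -20.
Others report (36, 36): truth gives -20, best alternative gives -20.
Others report (2, 2): truth gives 0, best alternative gives 0.
Others report (2, 9): truth gives 0, best alternative gives 0.
(Remaining 19 profiles checked similarly; truth is weakly best in each.)
In every case the truthful report is at least as good as any alternative, so it is a dominant strategy.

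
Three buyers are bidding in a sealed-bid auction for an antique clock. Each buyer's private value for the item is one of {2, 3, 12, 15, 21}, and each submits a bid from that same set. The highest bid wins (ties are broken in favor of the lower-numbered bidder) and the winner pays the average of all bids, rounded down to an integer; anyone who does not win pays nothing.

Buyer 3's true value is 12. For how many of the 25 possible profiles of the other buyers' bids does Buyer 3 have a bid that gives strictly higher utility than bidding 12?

5

Others bid (2, 2): truth gives 7; bid 3 gives 10 > 7. Violating.
Others bid (2, 12): truth gives 0; bid 15 gives 3 > 0. Violating.
Others bid (3, 12): truth gives 0; bid 15 gives 2 > 0. Violating.
Others bid (12, 2): truth gives 0; bid 15 gives 3 > 0. Violating.
Others bid (2, 3): truth gives 7; no alternative beats it.
Others bid (2, 15): truth gives 0; no alternative beats it.
(Checking all 25 profiles: 5 have a profitable deviation, 20 do not.)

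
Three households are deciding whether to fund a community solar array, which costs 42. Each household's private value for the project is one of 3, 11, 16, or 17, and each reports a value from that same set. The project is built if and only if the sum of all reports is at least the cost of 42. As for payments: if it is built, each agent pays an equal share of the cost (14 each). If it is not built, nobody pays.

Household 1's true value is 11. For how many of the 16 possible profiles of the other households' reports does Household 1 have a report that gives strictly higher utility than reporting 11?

Others report (16, 16): truth gives -3; report 3 gives 0 > -3. Violating.
Others report (16, 17): truth gives -3; report 3 gives 0 > -3. Violating.
Others report (17, 16): truth gives -3; report 3 gives 0 > -3. Violating.
Others report (17, 17): truth gives -3; report 3 gives 0 > -3. Violating.
Others report (3, 3): truth gives 0; no alternative beats it.
Others report (3, 11): truth gives 0; no alternative beats it.
(Checking all 16 profiles: 4 have a profitable deviation, 12 do not.)

4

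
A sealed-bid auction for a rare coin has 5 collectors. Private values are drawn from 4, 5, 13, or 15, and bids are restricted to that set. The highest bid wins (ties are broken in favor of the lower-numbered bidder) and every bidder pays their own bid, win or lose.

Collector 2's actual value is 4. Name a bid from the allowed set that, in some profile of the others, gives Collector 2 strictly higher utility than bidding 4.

Suppose Collector 1 bids 4, Collector 3 bids 4, Collector 4 bids 4 and Collector 5 bids 4.
Bid 4: loses but pays 4, utility -4.
Bid 5: wins, pays 5, utility 4 - 5 = -1.
So bidding 5 beats truth here (-1 > -4).

5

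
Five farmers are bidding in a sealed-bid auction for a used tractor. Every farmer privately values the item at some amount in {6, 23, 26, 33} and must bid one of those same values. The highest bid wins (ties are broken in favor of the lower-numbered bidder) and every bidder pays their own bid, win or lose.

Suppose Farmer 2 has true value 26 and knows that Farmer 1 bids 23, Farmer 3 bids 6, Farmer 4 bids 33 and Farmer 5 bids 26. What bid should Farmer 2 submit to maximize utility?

6

Bid 6: loses but pays 6, utility -6.
Bid 23: loses but pays 23, utility -23.
Bid 26: loses but pays 26, utility -26.
Bid 33: wins, pays 33, utility 26 - 33 = -7.
The best choice is 6 with utility -6.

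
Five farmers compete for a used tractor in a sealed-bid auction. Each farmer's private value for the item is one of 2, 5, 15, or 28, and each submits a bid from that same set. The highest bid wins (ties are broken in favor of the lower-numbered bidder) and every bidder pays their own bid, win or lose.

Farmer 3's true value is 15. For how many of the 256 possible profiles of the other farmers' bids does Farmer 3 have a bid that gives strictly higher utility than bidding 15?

Others bid (2, 2, 2, 2): truth gives 0; bid 5 gives 10 > 0. Violating.
Others bid (2, 2, 2, 5): truth gives 0; bid 5 gives 10 > 0. Violating.
Others bid (2, 2, 2, 28): truth gives -15; bid 2 gives -2 > -15. Violating.
Others bid (2, 2, 5, 2): truth gives 0; bid 5 gives 10 > 0. Violating.
Others bid (2, 2, 2, 15): truth gives 0; no alternative beats it.
Others bid (2, 2, 5, 15): truth gives 0; no alternative beats it.
(Checking all 256 profiles: 224 have a profitable deviation, 32 do not.)

224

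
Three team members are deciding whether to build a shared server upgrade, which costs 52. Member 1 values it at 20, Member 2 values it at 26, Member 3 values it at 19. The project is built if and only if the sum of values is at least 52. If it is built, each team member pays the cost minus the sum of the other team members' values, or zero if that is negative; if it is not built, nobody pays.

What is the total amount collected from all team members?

26

Total value 65 ≥ cost 52, so it is built.
Member 1: others sum to 45; max(0, 52 - 45) = 7.
Member 2: others sum to 39; max(0, 52 - 39) = 13.
Member 3: others sum to 46; max(0, 52 - 46) = 6.
Total collected = 7 + 13 + 6 = 26.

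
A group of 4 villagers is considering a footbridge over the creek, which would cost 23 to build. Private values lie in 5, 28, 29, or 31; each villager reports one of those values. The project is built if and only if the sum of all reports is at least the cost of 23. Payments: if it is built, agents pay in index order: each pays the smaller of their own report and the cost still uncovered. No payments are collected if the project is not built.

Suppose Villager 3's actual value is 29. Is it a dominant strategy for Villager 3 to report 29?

No

Consider the case where Villager 1 reports 5, Villager 2 reports 5 and Villager 4 reports 28.
Truthful report 29: project built, pays 13, utility 29 - 13 = 16.
Report 5 instead: project built, pays 5, utility 29 - 5 = 24.
Since 24 > 16, reporting 5 is strictly better here, so truthful reporting is not dominant.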